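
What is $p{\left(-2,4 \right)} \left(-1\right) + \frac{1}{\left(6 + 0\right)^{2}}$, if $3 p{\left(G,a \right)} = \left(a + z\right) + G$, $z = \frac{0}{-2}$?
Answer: $- \frac{23}{36} \approx -0.63889$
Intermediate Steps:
$z = 0$ ($z = 0 \left(- \frac{1}{2}\right) = 0$)
$p{\left(G,a \right)} = \frac{G}{3} + \frac{a}{3}$ ($p{\left(G,a \right)} = \frac{\left(a + 0\right) + G}{3} = \frac{a + G}{3} = \frac{G + a}{3} = \frac{G}{3} + \frac{a}{3}$)
$p{\left(-2,4 \right)} \left(-1\right) + \frac{1}{\left(6 + 0\right)^{2}} = \left(\frac{1}{3} \left(-2\right) + \frac{1}{3} \cdot 4\right) \left(-1\right) + \frac{1}{\left(6 + 0\right)^{2}} = \left(- \frac{2}{3} + \frac{4}{3}\right) \left(-1\right) + \frac{1}{6^{2}} = \frac{2}{3} \left(-1\right) + \frac{1}{36} = - \frac{2}{3} + \frac{1}{36} = - \frac{23}{36}$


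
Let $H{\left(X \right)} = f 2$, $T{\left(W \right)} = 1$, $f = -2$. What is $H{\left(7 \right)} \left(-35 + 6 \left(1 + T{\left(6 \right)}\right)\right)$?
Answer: $92$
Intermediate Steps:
$H{\left(X \right)} = -4$ ($H{\left(X \right)} = \left(-2\right) 2 = -4$)
$H{\left(7 \right)} \left(-35 + 6 \left(1 + T{\left(6 \right)}\right)\right) = - 4 \left(-35 + 6 \left(1 + 1\right)\right) = - 4 \left(-35 + 6 \cdot 2\right) = - 4 \left(-35 + 12\right) = \left(-4\right) \left(-23\right) = 92$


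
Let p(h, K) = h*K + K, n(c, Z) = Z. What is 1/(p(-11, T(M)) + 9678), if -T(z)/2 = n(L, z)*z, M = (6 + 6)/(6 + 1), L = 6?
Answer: 49/477102 ≈ 0.00010270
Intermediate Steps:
M = 12/7 ≈ 1.7143
T(z) = -2*z**2 (T(z) = -2*z*z = -2*z**2)
p(h, K) = K + K*h (p(h, K) = K*h + K = K + K*h)
1/(p(-11, T(M)) + 9678) = 1/((-2*(12/7)**2)*(1 - 11) + 9678) = 1/(-2*144/49*(-10) + 9678) = 1/(-288/49*(-10) + 9678) = 1/(2880/49 + 9678) = 1/(477102/49) = 49/477102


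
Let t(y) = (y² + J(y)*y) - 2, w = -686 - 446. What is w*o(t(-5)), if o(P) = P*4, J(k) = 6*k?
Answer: -783344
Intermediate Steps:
w = -1132
t(y) = -2 + 7*y² (t(y) = (y² + (6*y)*y) - 2 = (y² + 6*y²) - 2 = 7*y² - 2 = -2 + 7*y²)
o(P) = 4*P
w*o(t(-5)) = -4528*(-2 + 7*(-5)²) = -4528*(-2 + 7*25) = -4528*(-2 + 175) = -4528*173 = -1132*692 = -783344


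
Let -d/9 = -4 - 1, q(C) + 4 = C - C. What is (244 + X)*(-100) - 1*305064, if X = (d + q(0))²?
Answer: -497564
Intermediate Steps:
q(C) = -4 (q(C) = -4 + (C - C) = -4 + 0 = -4)
d = 45 (d = -9*(-4 - 1) = -9*(-5) = 45)
X = 1681 (X = (45 - 4)² = 41² = 1681)
(244 + X)*(-100) - 1*305064 = (244 + 1681)*(-100) - 1*305064 = 1925*(-100) - 305064 = -192500 - 305064 = -497564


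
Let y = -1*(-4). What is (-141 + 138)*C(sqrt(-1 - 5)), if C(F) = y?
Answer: -12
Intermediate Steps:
y = 4
C(F) = 4
(-141 + 138)*C(sqrt(-1 - 5)) = (-141 + 138)*4 = -3*4 = -12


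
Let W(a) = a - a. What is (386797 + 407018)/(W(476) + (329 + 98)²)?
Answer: 793815/182329 ≈ 4.3538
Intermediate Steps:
W(a) = 0
(386797 + 407018)/(W(476) + (329 + 98)²) = (386797 + 407018)/(0 + (329 + 98)²) = 793815/(0 + 427²) = 793815/(0 + 182329) = 793815/182329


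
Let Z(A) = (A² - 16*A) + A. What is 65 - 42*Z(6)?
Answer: 2333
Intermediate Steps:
Z(A) = A² - 15*A
65 - 42*Z(6) = 65 - 252*(-15 + 6) = 65 - 252*(-9) = 65 - 42*(-54) = 65 + 2268 = 2333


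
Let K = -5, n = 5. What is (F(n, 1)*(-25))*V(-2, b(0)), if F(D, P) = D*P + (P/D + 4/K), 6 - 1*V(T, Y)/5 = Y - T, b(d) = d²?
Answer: -2200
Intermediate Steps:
V(T, Y) = 30 - 5*Y + 5*T (V(T, Y) = 30 - 5*(Y - T) = 30 + (-5*Y + 5*T) = 30 - 5*Y + 5*T)
F(D, P) = -⅘ + D*P + P/D (F(D, P) = D*P + (P/D + 4/(-5)) = D*P + (P/D + 4*(-⅕)) = D*P + (P/D - ⅘) = D*P + (-⅘ + P/D) = -⅘ + D*P + P/D)
(F(n, 1)*(-25))*V(-2, b(0)) = ((-⅘ + 5*1 + 1/5)*(-25))*(30 - 5*0² + 5*(-2)) = ((-⅘ + 5 + 1*(⅕))*(-25))*(30 - 5*0 - 10) = ((-⅘ + 5 + ⅕)*(-25))*(30 + 0 - 10) = ((22/5)*(-25))*20 = -110*20 = -2200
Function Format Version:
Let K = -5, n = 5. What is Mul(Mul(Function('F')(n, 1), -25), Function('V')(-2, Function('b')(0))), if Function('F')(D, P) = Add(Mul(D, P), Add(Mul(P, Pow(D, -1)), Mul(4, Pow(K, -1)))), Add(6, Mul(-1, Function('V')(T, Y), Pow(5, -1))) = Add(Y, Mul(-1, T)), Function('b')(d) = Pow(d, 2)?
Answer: -2200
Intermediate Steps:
Function('V')(T, Y) = Add(30, Mul(-5, Y), Mul(5, T)) (Function('V')(T, Y) = Add(30, Mul(-5, Add(Y, Mul(-1, T)))) = Add(30, Add(Mul(-5, Y), Mul(5, T))) = Add(30, Mul(-5, Y), Mul(5, T)))
Function('F')(D, P) = Add(Rational(-4, 5), Mul(D, P), Mul(P, Pow(D, -1))) (Function('F')(D, P) = Add(Mul(D, P), Add(Mul(P, Pow(D, -1)), Mul(4, Pow(-5, -1)))) = Add(Mul(D, P), Add(Mul(P, Pow(D, -1)), Mul(4, Rational(-1, 5)))) = Add(Mul(D, P), Add(Mul(P, Pow(D, -1)), Rational(-4, 5))) = Add(Mul(D, P), Add(Rational(-4, 5), Mul(P, Pow(D, -1)))) = Add(Rational(-4, 5), Mul(D, P), Mul(P, Pow(D, -1))))
Mul(Mul(Function('F')(n, 1), -25), Function('V')(-2, Function('b')(0))) = Mul(Mul(Add(Rational(-4, 5), Mul(5, 1), Mul(1, Pow(5, -1))), -25), Add(30, Mul(-5, Pow(0, 2)), Mul(5, -2))) = Mul(Mul(Add(Rational(-4, 5), 5, Mul(1, Rational(1, 5))), -25), Add(30, Mul(-5, 0), -10)) = Mul(Mul(Add(Rational(-4, 5), 5, Rational(1, 5)), -25), Add(30, 0, -10)) = Mul(Mul(Rational(22, 5), -25), 20) = Mul(-110, 20) = -2200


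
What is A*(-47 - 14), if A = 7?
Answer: -427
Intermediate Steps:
A*(-47 - 14) = 7*(-47 - 14) = 7*(-61) = -427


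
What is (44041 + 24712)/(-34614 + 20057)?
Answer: -68753/14557 ≈ -4.7230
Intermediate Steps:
(44041 + 24712)/(-34614 + 20057) = 68753/(-14557) = 68753*(-1/14557) = -68753/14557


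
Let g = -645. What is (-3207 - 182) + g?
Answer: -4034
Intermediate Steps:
(-3207 - 182) + g = (-3207 - 182) - 645 = -3389 - 645 = -4034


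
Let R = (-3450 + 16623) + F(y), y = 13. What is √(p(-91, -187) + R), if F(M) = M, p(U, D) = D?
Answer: √12999 ≈ 114.01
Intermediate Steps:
R = 13186 (R = (-3450 + 16623) + 13 = 13173 + 13 = 13186)
√(p(-91, -187) + R) = √(-187 + 13186) = √12999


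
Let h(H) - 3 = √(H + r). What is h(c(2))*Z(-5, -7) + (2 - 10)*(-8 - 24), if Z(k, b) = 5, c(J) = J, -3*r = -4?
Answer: 271 + 5*√30/3 ≈ 280.13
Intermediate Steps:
r = 4/3 (r = -⅓*(-4) = 4/3 ≈ 1.3333)
h(H) = 3 + √(4/3 + H) (h(H) = 3 + √(H + 4/3) = 3 + √(4/3 + H))
h(c(2))*Z(-5, -7) + (2 - 10)*(-8 - 24) = (3 + √(12 + 9*2)/3)*5 + (2 - 10)*(-8 - 24) = (3 + √(12 + 18)/3)*5 - 8*(-32) = (3 + √30/3)*5 + 256 = (15 + 5*√30/3) + 256 = 271 + 5*√30/3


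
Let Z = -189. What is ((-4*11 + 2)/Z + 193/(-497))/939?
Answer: -743/4200147 ≈ -0.00017690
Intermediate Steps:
((-4*11 + 2)/Z + 193/(-497))/939 = ((-4*11 + 2)/(-189) + 193/(-497))/939 = ((-44 + 2)*(-1/189) + 193*(-1/497))*(1/939) = (-42*(-1/189) - 193/497)*(1/939) = (2/9 - 193/497)*(1/939) = -743/4473*1/939 = -743/4200147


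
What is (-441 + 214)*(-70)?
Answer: 15890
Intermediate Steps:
(-441 + 214)*(-70) = -227*(-70) = 15890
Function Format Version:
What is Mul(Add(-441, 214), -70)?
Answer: 15890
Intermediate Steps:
Mul(Add(-441, 214), -70) = Mul(-227, -70) = 15890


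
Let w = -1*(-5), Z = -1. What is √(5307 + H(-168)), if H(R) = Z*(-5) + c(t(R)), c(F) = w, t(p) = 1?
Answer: √5317 ≈ 72.918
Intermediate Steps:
w = 5
c(F) = 5
H(R) = 10 (H(R) = -1*(-5) + 5 = 5 + 5 = 10)
√(5307 + H(-168)) = √(5307 + 10) = √5317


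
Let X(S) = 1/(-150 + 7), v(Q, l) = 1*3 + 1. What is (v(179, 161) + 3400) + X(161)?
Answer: 486771/143 ≈ 3404.0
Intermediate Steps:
v(Q, l) = 4 (v(Q, l) = 3 + 1 = 4)
X(S) = -1/143 (X(S) = 1/(-143) = -1/143)
(v(179, 161) + 3400) + X(161) = (4 + 3400) - 1/143 = 3404 - 1/143 = 486771/143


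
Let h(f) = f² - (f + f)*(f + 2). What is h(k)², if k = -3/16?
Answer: 33489/65536 ≈ 0.51100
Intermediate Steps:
k = -3/16 (k = -3*1/16 = -3/16 ≈ -0.18750)
h(f) = f² - 2*f*(2 + f)
h(k)² = (-1*(-3/16)*(4 - 3/16))² = (-1*(-3/16)*61/16)² = (183/256)² = 33489/65536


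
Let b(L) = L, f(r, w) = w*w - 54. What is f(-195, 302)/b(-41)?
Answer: -91150/41 ≈ -2223.2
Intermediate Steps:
f(r, w) = -54 + w**2 (f(r, w) = w**2 - 54 = -54 + w**2)
f(-195, 302)/b(-41) = (-54 + 302**2)/(-41) = (-54 + 91204)*(-1/41) = 91150*(-1/41) = -91150/41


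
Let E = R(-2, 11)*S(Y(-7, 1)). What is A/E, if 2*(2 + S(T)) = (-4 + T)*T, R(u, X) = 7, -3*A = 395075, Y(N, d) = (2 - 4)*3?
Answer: -395075/588 ≈ -671.90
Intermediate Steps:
Y(N, d) = -6 (Y(N, d) = -2*3 = -6)
A = -395075/3 (A = -⅓*395075 = -395075/3 ≈ -1.3169e+5)
S(T) = -2 + T*(-4 + T)/2 (S(T) = -2 + ((-4 + T)*T)/2 = -2 + (T*(-4 + T))/2 = -2 + T*(-4 + T)/2)
E = 196 (E = 7*(-2 + (½)*(-6)² - 2*(-6)) = 7*(-2 + (½)*36 + 12) = 7*(-2 + 18 + 12) = 7*28 = 196)
A/E = -395075/3/196 = -395075/3*1/196 = -395075/588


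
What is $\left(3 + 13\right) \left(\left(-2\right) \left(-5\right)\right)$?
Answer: $160$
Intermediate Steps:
$\left(3 + 13\right) \left(\left(-2\right) \left(-5\right)\right) = 16 \cdot 10 = 160$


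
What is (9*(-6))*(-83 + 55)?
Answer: 1512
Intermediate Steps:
(9*(-6))*(-83 + 55) = -54*(-28) = 1512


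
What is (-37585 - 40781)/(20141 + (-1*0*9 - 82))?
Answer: -78366/20059 ≈ -3.9068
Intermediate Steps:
(-37585 - 40781)/(20141 + (-1*0*9 - 82)) = -78366/(20141 + (0*9 - 82)) = -78366/(20141 + (0 - 82)) = -78366/(20141 - 82) = -78366/20059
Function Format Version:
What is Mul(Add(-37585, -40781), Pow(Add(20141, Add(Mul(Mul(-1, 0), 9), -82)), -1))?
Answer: Rational(-78366, 20059) ≈ -3.9068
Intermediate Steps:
Mul(Add(-37585, -40781), Pow(Add(20141, Add(Mul(Mul(-1, 0), 9), -82)), -1)) = Mul(-78366, Pow(Add(20141, Add(Mul(0, 9), -82)), -1)) = Mul(-78366, Pow(Add(20141, Add(0, -82)), -1)) = Mul(-78366, Pow(Add(20141, -82), -1)) = Mul(-78366, Pow(20059, -1)) = Mul(-78366, Rational(1, 20059)) = Rational(-78366, 20059)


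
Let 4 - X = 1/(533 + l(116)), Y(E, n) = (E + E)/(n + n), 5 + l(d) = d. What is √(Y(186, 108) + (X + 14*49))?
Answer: √645483293/966 ≈ 26.301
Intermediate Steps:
l(d) = -5 + d
Y(E, n) = E/n (Y(E, n) = (2*E)/((2*n)) = (2*E)*(1/(2*n)) = E/n)
X = 2575/644 (X = 4 - 1/(533 + (-5 + 116)) = 4 - 1/(533 + 111) = 4 - 1/644 = 2575/644 ≈ 3.9984)
√(Y(186, 108) + (X + 14*49)) = √(186/108 + (2575/644 + 14*49)) = √(186*(1/108) + (2575/644 + 686)) = √(31/18 + 444359/644) = √(4009213/5796) = √645483293/966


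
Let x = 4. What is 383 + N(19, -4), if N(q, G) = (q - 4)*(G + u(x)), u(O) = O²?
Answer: 563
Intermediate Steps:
N(q, G) = (-4 + q)*(16 + G) (N(q, G) = (q - 4)*(G + 4²) = (-4 + q)*(G + 16) = (-4 + q)*(16 + G))
383 + N(19, -4) = 383 + (-64 - 4*(-4) + 16*19 - 4*19) = 383 + (-64 + 16 + 304 - 76) = 383 + 180 = 563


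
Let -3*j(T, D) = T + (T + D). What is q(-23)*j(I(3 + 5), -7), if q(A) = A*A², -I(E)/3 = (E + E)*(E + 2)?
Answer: -11765489/3 ≈ -3.9218e+6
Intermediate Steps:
I(E) = -6*E*(2 + E) (I(E) = -3*(E + E)*(E + 2) = -3*2*E*(2 + E) = -6*E*(2 + E))
q(A) = A³
j(T, D) = -2*T/3 - D/3 (j(T, D) = -(T + (T + D))/3 = -(T + (D + T))/3 = -(D + 2*T)/3 = -2*T/3 - D/3)
q(-23)*j(I(3 + 5), -7) = (-23)³*(-(-4)*(3 + 5)*(2 + (3 + 5)) - ⅓*(-7)) = -12167*(-(-4)*8*(2 + 8) + 7/3) = -12167*(-(-4)*8*10 + 7/3) = -12167*(-⅔*(-480) + 7/3) = -12167*(320 + 7/3) = -12167*967/3 = -11765489/3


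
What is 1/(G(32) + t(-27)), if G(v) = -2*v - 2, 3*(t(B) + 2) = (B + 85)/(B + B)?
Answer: -81/5537 ≈ -0.014629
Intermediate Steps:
t(B) = -2 + (85 + B)/(6*B) (t(B) = -2 + ((B + 85)/(B + B))/3 = -2 + ((85 + B)/((2*B)))/3 = -2 + ((85 + B)*(1/(2*B)))/3 = -2 + ((85 + B)/(2*B))/3 = -2 + (85 + B)/(6*B))
G(v) = -2 - 2*v
1/(G(32) + t(-27)) = 1/((-2 - 2*32) + (1/6)*(85 - 11*(-27))/(-27)) = 1/((-2 - 64) + (1/6)*(-1/27)*(85 + 297)) = 1/(-66 + (1/6)*(-1/27)*382) = 1/(-66 - 191/81) = 1/(-5537/81) = -81/5537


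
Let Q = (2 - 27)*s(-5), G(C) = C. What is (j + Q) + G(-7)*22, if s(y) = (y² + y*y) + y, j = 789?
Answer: -490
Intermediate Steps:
s(y) = y + 2*y² (s(y) = (y² + y²) + y = 2*y² + y = y + 2*y²)
Q = -1125 (Q = (2 - 27)*(-5*(1 + 2*(-5))) = -(-125)*(1 - 10) = -(-125)*(-9) = -25*45 = -1125)
(j + Q) + G(-7)*22 = (789 - 1125) - 7*22 = -336 - 154 = -490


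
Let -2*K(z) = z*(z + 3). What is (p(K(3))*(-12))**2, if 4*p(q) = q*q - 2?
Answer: 56169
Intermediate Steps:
K(z) = -z*(3 + z)/2 (K(z) = -z*(z + 3)/2 = -z*(3 + z)/2)
p(q) = -1/2 + q**2/4 (p(q) = (q*q - 2)/4 = (q**2 - 2)/4 = (-2 + q**2)/4 = -1/2 + q**2/4)
(p(K(3))*(-12))**2 = ((-1/2 + (-1/2*3*(3 + 3))**2/4)*(-12))**2 = ((-1/2 + (-1/2*3*6)**2/4)*(-12))**2 = ((-1/2 + (1/4)*(-9)**2)*(-12))**2 = ((-1/2 + (1/4)*81)*(-12))**2 = ((-1/2 + 81/4)*(-12))**2 = ((79/4)*(-12))**2 = (-237)**2 = 56169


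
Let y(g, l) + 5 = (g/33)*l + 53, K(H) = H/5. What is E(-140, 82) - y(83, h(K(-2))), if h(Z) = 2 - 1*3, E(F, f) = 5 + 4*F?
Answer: -19816/33 ≈ -600.48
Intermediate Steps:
K(H) = H/5 (K(H) = H*(1/5) = H/5)
h(Z) = -1 (h(Z) = 2 - 3 = -1)
y(g, l) = 48 + g*l/33 (y(g, l) = -5 + ((g/33)*l + 53) = -5 + (g*l/33 + 53) = -5 + (53 + g*l/33) = 48 + g*l/33)
E(-140, 82) - y(83, h(K(-2))) = (5 + 4*(-140)) - (48 + (1/33)*83*(-1)) = (5 - 560) - (48 - 83/33) = -555 - 1*1501/33 = -555 - 1501/33 = -19816/33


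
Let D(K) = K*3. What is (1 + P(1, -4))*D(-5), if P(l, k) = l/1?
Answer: -30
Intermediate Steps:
P(l, k) = l (P(l, k) = l*1 = l)
D(K) = 3*K
(1 + P(1, -4))*D(-5) = (1 + 1)*(3*(-5)) = 2*(-15) = -30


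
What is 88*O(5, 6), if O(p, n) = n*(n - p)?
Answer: 528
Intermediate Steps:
88*O(5, 6) = 88*(6*(6 - 1*5)) = 88*(6*(6 - 5)) = 88*(6*1) = 88*6 = 528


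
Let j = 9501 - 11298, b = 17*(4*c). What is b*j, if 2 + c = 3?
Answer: -122196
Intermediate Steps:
c = 1 (c = -2 + 3 = 1)
b = 68 (b = 17*(4*1) = 17*4 = 68)
j = -1797
b*j = 68*(-1797) = -122196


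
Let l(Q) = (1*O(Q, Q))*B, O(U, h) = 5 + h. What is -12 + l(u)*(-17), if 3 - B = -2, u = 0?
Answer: -437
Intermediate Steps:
B = 5 (B = 3 - 1*(-2) = 3 + 2 = 5)
l(Q) = 25 + 5*Q (l(Q) = (1*(5 + Q))*5 = (5 + Q)*5 = 25 + 5*Q)
-12 + l(u)*(-17) = -12 + (25 + 5*0)*(-17) = -12 + (25 + 0)*(-17) = -12 + 25*(-17) = -12 - 425 = -437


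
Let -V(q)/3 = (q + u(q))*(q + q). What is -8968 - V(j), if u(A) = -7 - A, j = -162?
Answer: -2164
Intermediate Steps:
V(q) = 42*q (V(q) = -3*(q + (-7 - q))*(q + q) = -(-21)*2*q = -(-42)*q = 42*q)
-8968 - V(j) = -8968 - 42*(-162) = -8968 - 1*(-6804) = -8968 + 6804 = -2164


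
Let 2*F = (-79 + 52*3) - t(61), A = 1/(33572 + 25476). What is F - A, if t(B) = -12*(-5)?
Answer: 501907/59048 ≈ 8.5000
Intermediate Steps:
A = 1/59048 ≈ 1.6935e-5
t(B) = 60
F = 17/2 (F = ((-79 + 52*3) - 1*60)/2 = ((-79 + 156) - 60)/2 = (77 - 60)/2 = (1/2)*17 = 17/2 ≈ 8.5000)
F - A = 17/2 - 1*1/59048 = 17/2 - 1/59048 = 501907/59048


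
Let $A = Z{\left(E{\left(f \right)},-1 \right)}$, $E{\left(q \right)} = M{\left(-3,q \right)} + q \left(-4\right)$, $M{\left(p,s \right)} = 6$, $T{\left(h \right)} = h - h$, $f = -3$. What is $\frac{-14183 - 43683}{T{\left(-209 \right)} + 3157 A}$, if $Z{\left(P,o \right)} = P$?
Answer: $- \frac{28933}{28413} \approx -1.0183$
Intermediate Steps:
$T{\left(h \right)} = 0$
$E{\left(q \right)} = 6 - 4 q$ ($E{\left(q \right)} = 6 + q \left(-4\right) = 6 - 4 q$)
$A = 18$ ($A = 6 - -12 = 6 + 12 = 18$)
$\frac{-14183 - 43683}{T{\left(-209 \right)} + 3157 A} = \frac{-14183 - 43683}{0 + 3157 \cdot 18} = - \frac{57866}{0 + 56826} = - \frac{57866}{56826} = \left(-57866\right) \frac{1}{56826} = - \frac{28933}{28413}$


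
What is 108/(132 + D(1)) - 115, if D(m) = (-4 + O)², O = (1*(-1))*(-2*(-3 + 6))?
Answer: -3883/34 ≈ -114.21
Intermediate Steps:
O = 6 (O = -(-2)*3 = -1*(-6) = 6)
D(m) = 4 (D(m) = (-4 + 6)² = 2² = 4)
108/(132 + D(1)) - 115 = 108/(132 + 4) - 115 = 108/136 - 115 = 108*(1/136) - 115 = 27/34 - 115 = -3883/34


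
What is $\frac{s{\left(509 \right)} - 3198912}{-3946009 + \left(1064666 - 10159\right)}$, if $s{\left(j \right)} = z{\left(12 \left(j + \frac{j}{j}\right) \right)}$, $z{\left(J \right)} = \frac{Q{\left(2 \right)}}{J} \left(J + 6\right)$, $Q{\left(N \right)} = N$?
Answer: $\frac{1631444099}{1474666020} \approx 1.1063$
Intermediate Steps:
$z{\left(J \right)} = \frac{2 \left(6 + J\right)}{J}$ ($z{\left(J \right)} = \frac{2}{J} \left(J + 6\right) = \frac{2}{J} \left(6 + J\right) = \frac{2 \left(6 + J\right)}{J}$)
$s{\left(j \right)} = 2 + \frac{12}{12 + 12 j}$ ($s{\left(j \right)} = 2 + \frac{12}{12 \left(j + \frac{j}{j}\right)} = 2 + \frac{12}{12 \left(j + 1\right)} = 2 + \frac{12}{12 \left(1 + j\right)} = 2 + \frac{12}{12 + 12 j}$)
$\frac{s{\left(509 \right)} - 3198912}{-3946009 + \left(1064666 - 10159\right)} = \frac{\frac{3 + 2 \cdot 509}{1 + 509} - 3198912}{-3946009 + \left(1064666 - 10159\right)} = \frac{\frac{3 + 1018}{510} - 3198912}{-3946009 + 1054507} = \frac{\frac{1}{510} \cdot 1021 - 3198912}{-2891502} = \left(\frac{1021}{510} - 3198912\right) \left(- \frac{1}{2891502}\right) = \left(- \frac{1631444099}{510}\right) \left(- \frac{1}{2891502}\right) = \frac{1631444099}{1474666020}$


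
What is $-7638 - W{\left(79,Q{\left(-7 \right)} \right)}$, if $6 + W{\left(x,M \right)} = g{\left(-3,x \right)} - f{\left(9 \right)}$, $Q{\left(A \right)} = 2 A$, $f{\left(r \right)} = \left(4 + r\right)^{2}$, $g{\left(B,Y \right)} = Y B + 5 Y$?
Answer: $-7621$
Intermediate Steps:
$g{\left(B,Y \right)} = 5 Y + B Y$ ($g{\left(B,Y \right)} = B Y + 5 Y = 5 Y + B Y$)
$W{\left(x,M \right)} = -175 + 2 x$ ($W{\left(x,M \right)} = -6 + \left(x \left(5 - 3\right) - \left(4 + 9\right)^{2}\right) = -6 + \left(x 2 - 13^{2}\right) = -6 + \left(2 x - 169\right) = -6 + \left(-169 + 2 x\right) = -175 + 2 x$)
$-7638 - W{\left(79,Q{\left(-7 \right)} \right)} = -7638 - \left(-175 + 2 \cdot 79\right) = -7638 - \left(-175 + 158\right) = -7638 - -17 = -7638 + 17 = -7621$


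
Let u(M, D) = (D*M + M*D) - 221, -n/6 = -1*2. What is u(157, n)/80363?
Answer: 3547/80363 ≈ 0.044137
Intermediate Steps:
n = 12 (n = -(-6)*2 = -6*(-2) = 12)
u(M, D) = -221 + 2*D*M (u(M, D) = (D*M + D*M) - 221 = 2*D*M - 221 = -221 + 2*D*M)
u(157, n)/80363 = (-221 + 2*12*157)/80363 = (-221 + 3768)*(1/80363) = 3547*(1/80363) = 3547/80363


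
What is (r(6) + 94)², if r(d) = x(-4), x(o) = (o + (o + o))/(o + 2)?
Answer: 10000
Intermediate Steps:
x(o) = 3*o/(2 + o) (x(o) = (o + 2*o)/(2 + o) = (3*o)/(2 + o) = 3*o/(2 + o))
r(d) = 6 (r(d) = 3*(-4)/(2 - 4) = 3*(-4)/(-2) = 3*(-4)*(-½) = 6)
(r(6) + 94)² = (6 + 94)² = 100² = 10000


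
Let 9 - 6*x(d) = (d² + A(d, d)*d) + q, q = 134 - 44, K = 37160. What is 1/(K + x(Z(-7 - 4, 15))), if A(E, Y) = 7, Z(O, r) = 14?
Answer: 2/74195 ≈ 2.6956e-5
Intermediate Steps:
q = 90
x(d) = -27/2 - 7*d/6 - d²/6 (x(d) = 3/2 - ((d² + 7*d) + 90)/6 = 3/2 - (90 + d² + 7*d)/6 = 3/2 + (-15 - 7*d/6 - d²/6) = -27/2 - 7*d/6 - d²/6)
1/(K + x(Z(-7 - 4, 15))) = 1/(37160 + (-27/2 - 7/6*14 - ⅙*14²)) = 1/(37160 + (-27/2 - 49/3 - ⅙*196)) = 1/(37160 + (-27/2 - 49/3 - 98/3)) = 1/(37160 - 125/2) = 1/(74195/2) = 2/74195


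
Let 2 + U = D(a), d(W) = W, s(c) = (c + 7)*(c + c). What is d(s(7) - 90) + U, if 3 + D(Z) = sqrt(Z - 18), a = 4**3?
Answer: 101 + sqrt(46) ≈ 107.78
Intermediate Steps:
s(c) = 2*c*(7 + c) (s(c) = (7 + c)*(2*c) = 2*c*(7 + c))
a = 64
D(Z) = -3 + sqrt(-18 + Z) (D(Z) = -3 + sqrt(Z - 18) = -3 + sqrt(-18 + Z))
U = -5 + sqrt(46) (U = -2 + (-3 + sqrt(-18 + 64)) = -2 + (-3 + sqrt(46)) = -5 + sqrt(46) ≈ 1.7823)
d(s(7) - 90) + U = (2*7*(7 + 7) - 90) + (-5 + sqrt(46)) = (2*7*14 - 90) + (-5 + sqrt(46)) = (196 - 90) + (-5 + sqrt(46)) = 106 + (-5 + sqrt(46)) = 101 + sqrt(46)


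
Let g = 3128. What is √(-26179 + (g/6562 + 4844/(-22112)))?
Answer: 3*I*√827745760995682/533452 ≈ 161.8*I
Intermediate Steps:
√(-26179 + (g/6562 + 4844/(-22112))) = √(-26179 + (3128/6562 + 4844/(-22112))) = √(-26179 + (3128*(1/6562) + 4844*(-1/22112))) = √(-26179 + (92/193 - 1211/5528)) = √(-26179 + 274853/1066904) = √(-27930204963/1066904) = 3*I*√827745760995682/533452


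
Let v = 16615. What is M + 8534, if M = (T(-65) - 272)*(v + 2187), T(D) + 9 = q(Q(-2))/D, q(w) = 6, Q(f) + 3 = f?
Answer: -342976632/65 ≈ -5.2766e+6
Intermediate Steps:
Q(f) = -3 + f
T(D) = -9 + 6/D
M = -343531342/65 (M = ((-9 + 6/(-65)) - 272)*(16615 + 2187) = ((-9 + 6*(-1/65)) - 272)*18802 = ((-9 - 6/65) - 272)*18802 = (-591/65 - 272)*18802 = -18271/65*18802 = -343531342/65 ≈ -5.2851e+6)
M + 8534 = -343531342/65 + 8534 = -342976632/65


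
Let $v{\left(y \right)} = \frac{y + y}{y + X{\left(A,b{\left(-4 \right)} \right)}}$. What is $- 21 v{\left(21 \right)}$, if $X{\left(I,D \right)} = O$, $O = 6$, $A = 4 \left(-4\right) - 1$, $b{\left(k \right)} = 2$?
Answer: $- \frac{98}{3} \approx -32.667$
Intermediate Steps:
$A = -17$ ($A = -16 - 1 = -17$)
$X{\left(I,D \right)} = 6$
$v{\left(y \right)} = \frac{2 y}{6 + y}$ ($v{\left(y \right)} = \frac{y + y}{y + 6} = \frac{2 y}{6 + y}$)
$- 21 v{\left(21 \right)} = - 21 \cdot 2 \cdot 21 \frac{1}{6 + 21} = - 21 \cdot 2 \cdot 21 \cdot \frac{1}{27} = \left(-21\right) \frac{14}{9} = - \frac{98}{3}$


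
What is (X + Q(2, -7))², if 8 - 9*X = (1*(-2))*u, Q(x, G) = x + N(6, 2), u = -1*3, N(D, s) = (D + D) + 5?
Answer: 29929/81 ≈ 369.49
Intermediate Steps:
N(D, s) = 5 + 2*D (N(D, s) = 2*D + 5 = 5 + 2*D)
u = -3
Q(x, G) = 17 + x (Q(x, G) = x + (5 + 2*6) = x + (5 + 12) = x + 17 = 17 + x)
X = 2/9 (X = 8/9 - 1*(-2)*(-3)/9 = 8/9 - (-2)*(-3)/9 = 8/9 - ⅑*6 = 8/9 - ⅔ = 2/9 ≈ 0.22222)
(X + Q(2, -7))² = (2/9 + (17 + 2))² = (2/9 + 19)² = (173/9)² = 29929/81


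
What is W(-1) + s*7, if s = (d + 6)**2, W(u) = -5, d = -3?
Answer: 58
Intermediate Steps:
s = 9 (s = (-3 + 6)**2 = 3**2 = 9)
W(-1) + s*7 = -5 + 9*7 = -5 + 63 = 58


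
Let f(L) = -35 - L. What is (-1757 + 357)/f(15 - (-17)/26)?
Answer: 36400/1317 ≈ 27.639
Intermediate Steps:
(-1757 + 357)/f(15 - (-17)/26) = (-1757 + 357)/(-35 - (15 - (-17)/26)) = -1400/(-35 - (15 - (-17)/26)) = -1400/(-35 - (15 - 1*(-17/26))) = -1400/(-35 - (15 + 17/26)) = -1400/(-35 - 1*407/26) = -1400/(-35 - 407/26) = -1400/(-1317/26) = -1400*(-26/1317) = 36400/1317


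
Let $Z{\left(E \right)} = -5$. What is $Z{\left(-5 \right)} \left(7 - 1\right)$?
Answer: $-30$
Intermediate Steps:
$Z{\left(-5 \right)} \left(7 - 1\right) = - 5 \left(7 - 1\right) = \left(-5\right) 6 = -30$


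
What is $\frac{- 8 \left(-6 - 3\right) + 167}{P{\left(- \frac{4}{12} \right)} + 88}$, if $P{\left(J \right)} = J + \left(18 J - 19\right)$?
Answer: $\frac{717}{188} \approx 3.8138$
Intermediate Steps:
$P{\left(J \right)} = -19 + 19 J$ ($P{\left(J \right)} = J + \left(-19 + 18 J\right) = -19 + 19 J$)
$\frac{- 8 \left(-6 - 3\right) + 167}{P{\left(- \frac{4}{12} \right)} + 88} = \frac{- 8 \left(-6 - 3\right) + 167}{\left(-19 + 19 \left(- \frac{4}{12}\right)\right) + 88} = \frac{\left(-8\right) \left(-9\right) + 167}{\left(-19 + 19 \left(\left(-4\right) \frac{1}{12}\right)\right) + 88} = \frac{72 + 167}{\left(-19 + 19 \left(- \frac{1}{3}\right)\right) + 88} = \frac{239}{\left(-19 - \frac{19}{3}\right) + 88} = \frac{239}{- \frac{76}{3} + 88} = \frac{239}{\frac{188}{3}} = 239 \cdot \frac{3}{188} = \frac{717}{188}$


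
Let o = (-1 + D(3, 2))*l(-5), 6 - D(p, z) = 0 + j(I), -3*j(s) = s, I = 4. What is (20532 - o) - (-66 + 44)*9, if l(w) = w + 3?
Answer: 62228/3 ≈ 20743.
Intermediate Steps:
j(s) = -s/3
D(p, z) = 22/3 (D(p, z) = 6 - (0 - ⅓*4) = 6 - (0 - 4/3) = 6 - 1*(-4/3) = 6 + 4/3 = 22/3)
l(w) = 3 + w
o = -38/3 (o = (-1 + 22/3)*(3 - 5) = (19/3)*(-2) = -38/3 ≈ -12.667)
(20532 - o) - (-66 + 44)*9 = (20532 - 1*(-38/3)) - (-66 + 44)*9 = (20532 + 38/3) - (-22)*9 = 61634/3 - 1*(-198) = 61634/3 + 198 = 62228/3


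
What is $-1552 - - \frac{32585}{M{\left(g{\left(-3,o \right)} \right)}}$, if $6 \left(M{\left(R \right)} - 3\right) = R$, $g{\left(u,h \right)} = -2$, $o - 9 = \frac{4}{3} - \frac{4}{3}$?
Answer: $\frac{85339}{8} \approx 10667.0$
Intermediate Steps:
$o = 9$ ($o = 9 + \left(\frac{4}{3} - \frac{4}{3}\right) = 9 + 0 = 9$)
$M{\left(R \right)} = 3 + \frac{R}{6}$
$-1552 - - \frac{32585}{M{\left(g{\left(-3,o \right)} \right)}} = -1552 - - \frac{32585}{3 + \frac{1}{6} \left(-2\right)} = -1552 - - \frac{32585}{3 - \frac{1}{3}} = -1552 - - \frac{32585}{\frac{8}{3}} = -1552 - \left(-32585\right) \frac{3}{8} = -1552 - - \frac{97755}{8} = -1552 + \frac{97755}{8} = \frac{85339}{8}$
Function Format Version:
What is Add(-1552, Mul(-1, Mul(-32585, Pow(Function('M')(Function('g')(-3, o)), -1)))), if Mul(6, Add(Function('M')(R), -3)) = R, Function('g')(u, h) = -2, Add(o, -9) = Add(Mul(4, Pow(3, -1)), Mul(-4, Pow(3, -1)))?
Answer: Rational(85339, 8) ≈ 10667.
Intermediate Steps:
o = 9 (o = Add(9, Add(Mul(4, Pow(3, -1)), Mul(-4, Pow(3, -1)))) = Add(9, Add(Mul(4, Rational(1, 3)), Mul(-4, Rational(1, 3)))) = Add(9, Add(Rational(4, 3), Rational(-4, 3))) = Add(9, 0) = 9)
Function('M')(R) = Add(3, Mul(Rational(1, 6), R))
Add(-1552, Mul(-1, Mul(-32585, Pow(Function('M')(Function('g')(-3, o)), -1)))) = Add(-1552, Mul(-1, Mul(-32585, Pow(Add(3, Mul(Rational(1, 6), -2)), -1)))) = Add(-1552, Mul(-1, Mul(-32585, Pow(Add(3, Rational(-1, 3)), -1)))) = Add(-1552, Mul(-1, Mul(-32585, Pow(Rational(8, 3), -1)))) = Add(-1552, Mul(-1, Mul(-32585, Rational(3, 8)))) = Add(-1552, Mul(-1, Rational(-97755, 8))) = Add(-1552, Rational(97755, 8)) = Rational(85339, 8)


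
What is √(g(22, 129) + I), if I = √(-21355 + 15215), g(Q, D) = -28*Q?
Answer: √(-616 + 2*I*√1535) ≈ 1.5754 + 24.869*I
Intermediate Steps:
I = 2*I*√1535 (I = √(-6140) = 2*I*√1535 ≈ 78.358*I)
√(g(22, 129) + I) = √(-28*22 + 2*I*√1535) = √(-616 + 2*I*√1535)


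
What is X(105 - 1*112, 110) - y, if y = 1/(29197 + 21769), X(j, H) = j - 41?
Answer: -2446369/50966 ≈ -48.000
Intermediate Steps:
X(j, H) = -41 + j
y = 1/50966 ≈ 1.9621e-5
X(105 - 1*112, 110) - y = (-41 + (105 - 1*112)) - 1*1/50966 = (-41 + (105 - 112)) - 1/50966 = (-41 - 7) - 1/50966 = -48 - 1/50966 = -2446369/50966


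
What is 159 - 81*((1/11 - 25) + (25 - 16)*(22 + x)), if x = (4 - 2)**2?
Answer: -184551/11 ≈ -16777.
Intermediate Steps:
x = 4 (x = 2**2 = 4)
159 - 81*((1/11 - 25) + (25 - 16)*(22 + x)) = 159 - 81*((1/11 - 25) + (25 - 16)*(22 + 4)) = 159 - 81*((1*(1/11) - 25) + 9*26) = 159 - 81*((1/11 - 25) + 234) = 159 - 81*(-274/11 + 234) = 159 - 81*2300/11 = 159 - 186300/11 = -184551/11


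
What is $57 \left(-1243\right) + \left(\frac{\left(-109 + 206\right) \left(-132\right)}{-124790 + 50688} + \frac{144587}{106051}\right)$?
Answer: $- \frac{278388486595012}{3929295601} \approx -70850.0$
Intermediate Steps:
$57 \left(-1243\right) + \left(\frac{\left(-109 + 206\right) \left(-132\right)}{-124790 + 50688} + \frac{144587}{106051}\right) = -70851 + \left(\frac{97 \left(-132\right)}{-74102} + 144587 \cdot \frac{1}{106051}\right) = -70851 + \left(\left(-12804\right) \left(- \frac{1}{74102}\right) + \frac{144587}{106051}\right) = -70851 + \left(\frac{6402}{37051} + \frac{144587}{106051}\right) = -70851 + \frac{6036031439}{3929295601} = - \frac{278388486595012}{3929295601}$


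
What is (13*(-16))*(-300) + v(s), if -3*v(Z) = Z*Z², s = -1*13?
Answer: 189397/3 ≈ 63132.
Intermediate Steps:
s = -13
v(Z) = -Z³/3 (v(Z) = -Z*Z²/3 = -Z³/3)
(13*(-16))*(-300) + v(s) = (13*(-16))*(-300) - ⅓*(-13)³ = -208*(-300) - ⅓*(-2197) = 62400 + 2197/3 = 189397/3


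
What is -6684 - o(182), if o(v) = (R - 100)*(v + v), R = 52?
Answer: 10788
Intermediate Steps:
o(v) = -96*v (o(v) = (52 - 100)*(v + v) = -96*v)
-6684 - o(182) = -6684 - (-96)*182 = -6684 - 1*(-17472) = -6684 + 17472 = 10788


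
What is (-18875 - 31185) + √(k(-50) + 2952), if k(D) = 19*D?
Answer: -50060 + √2002 ≈ -50015.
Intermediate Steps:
(-18875 - 31185) + √(k(-50) + 2952) = (-18875 - 31185) + √(19*(-50) + 2952) = -50060 + √(-950 + 2952) = -50060 + √2002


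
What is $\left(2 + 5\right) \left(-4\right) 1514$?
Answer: $-42392$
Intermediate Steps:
$\left(2 + 5\right) \left(-4\right) 1514 = 7 \left(-4\right) 1514 = \left(-28\right) 1514 = -42392$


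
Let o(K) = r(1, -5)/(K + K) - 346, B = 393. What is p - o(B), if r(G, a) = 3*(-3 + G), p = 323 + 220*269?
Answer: 7840220/131 ≈ 59849.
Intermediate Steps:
p = 59503 (p = 323 + 59180 = 59503)
r(G, a) = -9 + 3*G
o(K) = -346 - 3/K (o(K) = (-9 + 3*1)/(K + K) - 346 = (-9 + 3)/((2*K)) - 346 = (1/(2*K))*(-6) - 346 = -3/K - 346 = -346 - 3/K)
p - o(B) = 59503 - (-346 - 3/393) = 59503 - (-346 - 3*1/393) = 59503 - (-346 - 1/131) = 59503 - 1*(-45327/131) = 59503 + 45327/131 = 7840220/131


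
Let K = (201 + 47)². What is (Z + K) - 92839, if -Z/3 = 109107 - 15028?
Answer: -313572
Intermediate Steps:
K = 61504 (K = 248² = 61504)
Z = -282237 (Z = -3*(109107 - 15028) = -3*94079 = -282237)
(Z + K) - 92839 = (-282237 + 61504) - 92839 = -220733 - 92839 = -313572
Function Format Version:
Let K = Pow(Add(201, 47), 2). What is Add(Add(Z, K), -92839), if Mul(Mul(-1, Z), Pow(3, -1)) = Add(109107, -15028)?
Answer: -313572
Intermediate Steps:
K = 61504 (K = Pow(248, 2) = 61504)
Z = -282237 (Z = Mul(-3, Add(109107, -15028)) = Mul(-3, 94079) = -282237)
Add(Add(Z, K), -92839) = Add(Add(-282237, 61504), -92839) = Add(-220733, -92839) = -313572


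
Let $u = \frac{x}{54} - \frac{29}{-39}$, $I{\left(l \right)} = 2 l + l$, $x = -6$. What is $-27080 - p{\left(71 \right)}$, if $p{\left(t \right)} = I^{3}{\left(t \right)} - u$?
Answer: $- \frac{1133809135}{117} \approx -9.6907 \cdot 10^{6}$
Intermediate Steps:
$I{\left(l \right)} = 3 l$
$u = \frac{74}{117}$ ($u = - \frac{6}{54} - \frac{29}{-39} = \left(-6\right) \frac{1}{54} - - \frac{29}{39} = - \frac{1}{9} + \frac{29}{39} = \frac{74}{117} \approx 0.63248$)
$p{\left(t \right)} = - \frac{74}{117} + 27 t^{3}$ ($p{\left(t \right)} = \left(3 t\right)^{3} - \frac{74}{117} = 27 t^{3} - \frac{74}{117} = - \frac{74}{117} + 27 t^{3}$)
$-27080 - p{\left(71 \right)} = -27080 - \left(- \frac{74}{117} + 27 \cdot 71^{3}\right) = -27080 - \left(- \frac{74}{117} + 27 \cdot 357911\right) = -27080 - \left(- \frac{74}{117} + 9663597\right) = -27080 - \frac{1130640775}{117} = - \frac{1133809135}{117}$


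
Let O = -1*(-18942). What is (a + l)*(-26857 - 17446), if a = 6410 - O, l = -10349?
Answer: 1013696943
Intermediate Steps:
O = 18942
a = -12532 (a = 6410 - 1*18942 = 6410 - 18942 = -12532)
(a + l)*(-26857 - 17446) = (-12532 - 10349)*(-26857 - 17446) = -22881*(-44303) = 1013696943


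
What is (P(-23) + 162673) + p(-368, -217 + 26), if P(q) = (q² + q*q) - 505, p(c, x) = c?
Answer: 162858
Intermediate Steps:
P(q) = -505 + 2*q² (P(q) = (q² + q²) - 505 = 2*q² - 505 = -505 + 2*q²)
(P(-23) + 162673) + p(-368, -217 + 26) = ((-505 + 2*(-23)²) + 162673) - 368 = ((-505 + 2*529) + 162673) - 368 = ((-505 + 1058) + 162673) - 368 = (553 + 162673) - 368 = 163226 - 368 = 162858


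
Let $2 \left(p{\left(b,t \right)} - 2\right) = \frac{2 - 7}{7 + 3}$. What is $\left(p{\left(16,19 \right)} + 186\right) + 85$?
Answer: $\frac{1091}{4} \approx 272.75$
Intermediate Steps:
$p{\left(b,t \right)} = \frac{7}{4}$ ($p{\left(b,t \right)} = 2 + \frac{\left(2 - 7\right) \frac{1}{7 + 3}}{2} = 2 + \frac{\left(-5\right) \frac{1}{10}}{2} = 2 + \frac{1}{2} \left(- \frac{1}{2}\right) = 2 - \frac{1}{4} = \frac{7}{4}$)
$\left(p{\left(16,19 \right)} + 186\right) + 85 = \left(\frac{7}{4} + 186\right) + 85 = \frac{751}{4} + 85 = \frac{1091}{4}$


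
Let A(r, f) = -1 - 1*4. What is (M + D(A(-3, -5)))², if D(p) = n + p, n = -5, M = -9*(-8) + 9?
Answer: 5041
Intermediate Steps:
A(r, f) = -5 (A(r, f) = -1 - 4 = -5)
M = 81 (M = 72 + 9 = 81)
D(p) = -5 + p
(M + D(A(-3, -5)))² = (81 + (-5 - 5))² = (81 - 10)² = 71² = 5041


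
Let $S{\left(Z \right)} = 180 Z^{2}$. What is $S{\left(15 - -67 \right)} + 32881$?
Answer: $1243201$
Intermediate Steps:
$S{\left(15 - -67 \right)} + 32881 = 180 \left(15 - -67\right)^{2} + 32881 = 180 \left(15 + 67\right)^{2} + 32881 = 180 \cdot 82^{2} + 32881 = 180 \cdot 6724 + 32881 = 1210320 + 32881 = 1243201$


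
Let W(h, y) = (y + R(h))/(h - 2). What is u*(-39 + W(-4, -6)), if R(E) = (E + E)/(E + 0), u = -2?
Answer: 230/3 ≈ 76.667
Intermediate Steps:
R(E) = 2 (R(E) = (2*E)/E = 2)
W(h, y) = (2 + y)/(-2 + h) (W(h, y) = (y + 2)/(h - 2) = (2 + y)/(-2 + h))
u*(-39 + W(-4, -6)) = -2*(-39 + (2 - 6)/(-2 - 4)) = -2*(-39 - 4/(-6)) = -2*(-39 - 1/6*(-4)) = -2*(-39 + 2/3) = -2*(-115/3) = 230/3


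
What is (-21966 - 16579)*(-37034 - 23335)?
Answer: 2326923105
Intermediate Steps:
(-21966 - 16579)*(-37034 - 23335) = -38545*(-60369) = 2326923105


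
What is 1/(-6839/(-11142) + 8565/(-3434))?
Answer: -9565407/17986526 ≈ -0.53181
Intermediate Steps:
1/(-6839/(-11142) + 8565/(-3434)) = 1/(-6839*(-1/11142) + 8565*(-1/3434)) = 1/(6839/11142 - 8565/3434) = 1/(-17986526/9565407) = -9565407/17986526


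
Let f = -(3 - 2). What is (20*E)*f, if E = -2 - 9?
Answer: 220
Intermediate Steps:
E = -11
f = -1 (f = -1*1 = -1)
(20*E)*f = (20*(-11))*(-1) = -220*(-1) = 220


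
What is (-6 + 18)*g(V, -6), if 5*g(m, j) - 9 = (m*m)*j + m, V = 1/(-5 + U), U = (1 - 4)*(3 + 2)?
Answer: 5361/250 ≈ 21.444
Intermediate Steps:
U = -15 (U = -3*5 = -15)
V = -1/20 (V = 1/(-5 - 15) = 1/(-20) = -1/20 ≈ -0.050000)
g(m, j) = 9/5 + m/5 + j*m²/5 (g(m, j) = 9/5 + ((m*m)*j + m)/5 = 9/5 + (m²*j + m)/5 = 9/5 + (j*m² + m)/5 = 9/5 + (m + j*m²)/5 = 9/5 + (m/5 + j*m²/5) = 9/5 + m/5 + j*m²/5)
(-6 + 18)*g(V, -6) = (-6 + 18)*(9/5 + (⅕)*(-1/20) + (⅕)*(-6)*(-1/20)²) = 12*(9/5 - 1/100 + (⅕)*(-6)*(1/400)) = 12*(9/5 - 1/100 - 3/1000) = 12*(1787/1000) = 5361/250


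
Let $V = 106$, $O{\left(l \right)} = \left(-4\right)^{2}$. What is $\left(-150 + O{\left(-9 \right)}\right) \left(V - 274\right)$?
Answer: $22512$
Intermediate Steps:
$O{\left(l \right)} = 16$
$\left(-150 + O{\left(-9 \right)}\right) \left(V - 274\right) = \left(-150 + 16\right) \left(106 - 274\right) = \left(-134\right) \left(-168\right) = 22512$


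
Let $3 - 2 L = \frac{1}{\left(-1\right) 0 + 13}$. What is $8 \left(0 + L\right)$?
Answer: $\frac{152}{13} \approx 11.692$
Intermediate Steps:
$L = \frac{19}{13}$ ($L = \frac{3}{2} - \frac{1}{2 \left(\left(-1\right) 0 + 13\right)} = \frac{3}{2} - \frac{1}{2 \left(0 + 13\right)} = \frac{3}{2} - \frac{1}{2 \cdot 13} = \frac{3}{2} - \frac{1}{26} = \frac{19}{13} \approx 1.4615$)
$8 \left(0 + L\right) = 8 \left(0 + \frac{19}{13}\right) = 8 \cdot \frac{19}{13} = \frac{152}{13}$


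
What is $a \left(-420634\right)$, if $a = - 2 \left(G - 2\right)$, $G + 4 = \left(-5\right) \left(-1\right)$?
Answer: $-841268$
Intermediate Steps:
$G = 1$ ($G = -4 - -5 = -4 + 5 = 1$)
$a = 2$ ($a = - 2 \left(1 - 2\right) = \left(-2\right) \left(-1\right) = 2$)
$a \left(-420634\right) = 2 \left(-420634\right) = -841268$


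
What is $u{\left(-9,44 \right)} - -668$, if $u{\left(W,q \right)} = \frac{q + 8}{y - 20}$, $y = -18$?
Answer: $\frac{12666}{19} \approx 666.63$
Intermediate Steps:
$u{\left(W,q \right)} = - \frac{4}{19} - \frac{q}{38}$ ($u{\left(W,q \right)} = \frac{q + 8}{-18 - 20} = \frac{8 + q}{-38} = \left(8 + q\right) \left(- \frac{1}{38}\right) = - \frac{4}{19} - \frac{q}{38}$)
$u{\left(-9,44 \right)} - -668 = \left(- \frac{4}{19} - \frac{22}{19}\right) - -668 = \left(- \frac{4}{19} - \frac{22}{19}\right) + 668 = - \frac{26}{19} + 668 = \frac{12666}{19}$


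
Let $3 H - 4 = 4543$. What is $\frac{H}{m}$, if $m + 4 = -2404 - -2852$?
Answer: $\frac{4547}{1332} \approx 3.4137$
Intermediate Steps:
$H = \frac{4547}{3}$ ($H = \frac{4}{3} + \frac{1}{3} \cdot 4543 = \frac{4}{3} + \frac{4543}{3} = \frac{4547}{3} \approx 1515.7$)
$m = 444$ ($m = -4 - -448 = -4 + \left(-2404 + 2852\right) = -4 + 448 = 444$)
$\frac{H}{m} = \frac{4547}{3 \cdot 444} = \frac{4547}{3} \cdot \frac{1}{444} = \frac{4547}{1332}$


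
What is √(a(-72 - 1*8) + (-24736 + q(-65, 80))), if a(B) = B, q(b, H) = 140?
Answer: 2*I*√6169 ≈ 157.09*I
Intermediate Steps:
√(a(-72 - 1*8) + (-24736 + q(-65, 80))) = √((-72 - 1*8) + (-24736 + 140)) = √((-72 - 8) - 24596) = √(-80 - 24596) = √(-24676) = 2*I*√6169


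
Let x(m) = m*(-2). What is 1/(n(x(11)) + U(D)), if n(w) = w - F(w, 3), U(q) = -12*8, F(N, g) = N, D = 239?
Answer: -1/96 ≈ -0.010417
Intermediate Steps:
x(m) = -2*m
U(q) = -96
n(w) = 0 (n(w) = w - w = 0)
1/(n(x(11)) + U(D)) = 1/(0 - 96) = 1/(-96) = -1/96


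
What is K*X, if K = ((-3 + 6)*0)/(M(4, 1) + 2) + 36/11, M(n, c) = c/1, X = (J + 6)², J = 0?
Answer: 1296/11 ≈ 117.82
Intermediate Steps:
X = 36 (X = (0 + 6)² = 6² = 36)
M(n, c) = c (M(n, c) = c*1 = c)
K = 36/11 (K = ((-3 + 6)*0)/(1 + 2) + 36/11 = (3*0)/3 + 36*(1/11) = 0*(⅓) + 36/11 = 0 + 36/11 = 36/11 ≈ 3.2727)
K*X = (36/11)*36 = 1296/11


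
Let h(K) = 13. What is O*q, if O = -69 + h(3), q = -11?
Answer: 616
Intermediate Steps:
O = -56 (O = -69 + 13 = -56)
O*q = -56*(-11) = 616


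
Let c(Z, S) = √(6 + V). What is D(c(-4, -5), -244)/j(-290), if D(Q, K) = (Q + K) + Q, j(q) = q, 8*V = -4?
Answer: 122/145 - √22/290 ≈ 0.82521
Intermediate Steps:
V = -½ (V = (⅛)*(-4) = -½ ≈ -0.50000)
c(Z, S) = √22/2 (c(Z, S) = √(6 - ½) = √(11/2) = √22/2)
D(Q, K) = K + 2*Q (D(Q, K) = (K + Q) + Q = K + 2*Q)
D(c(-4, -5), -244)/j(-290) = (-244 + 2*(√22/2))/(-290) = (-244 + √22)*(-1/290) = 122/145 - √22/290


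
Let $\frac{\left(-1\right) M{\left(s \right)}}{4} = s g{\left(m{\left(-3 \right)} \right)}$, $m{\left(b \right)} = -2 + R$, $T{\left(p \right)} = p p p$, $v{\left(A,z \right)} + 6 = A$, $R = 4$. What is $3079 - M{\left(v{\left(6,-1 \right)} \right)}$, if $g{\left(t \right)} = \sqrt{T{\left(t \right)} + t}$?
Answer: $3079$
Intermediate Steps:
$v{\left(A,z \right)} = -6 + A$
$T{\left(p \right)} = p^{3}$ ($T{\left(p \right)} = p^{2} p = p^{3}$)
$m{\left(b \right)} = 2$ ($m{\left(b \right)} = -2 + 4 = 2$)
$g{\left(t \right)} = \sqrt{t + t^{3}}$ ($g{\left(t \right)} = \sqrt{t^{3} + t} = \sqrt{t + t^{3}}$)
$M{\left(s \right)} = - 4 s \sqrt{10}$ ($M{\left(s \right)} = - 4 s \sqrt{2 + 2^{3}} = - 4 s \sqrt{2 + 8} = - 4 s \sqrt{10}$)
$3079 - M{\left(v{\left(6,-1 \right)} \right)} = 3079 - - 4 \left(-6 + 6\right) \sqrt{10} = 3079 - \left(-4\right) 0 \sqrt{10} = 3079 - 0 = 3079 + 0 = 3079$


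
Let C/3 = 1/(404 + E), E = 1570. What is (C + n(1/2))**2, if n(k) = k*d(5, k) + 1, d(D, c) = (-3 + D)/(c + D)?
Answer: 73359225/52388644 ≈ 1.4003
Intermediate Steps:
d(D, c) = (-3 + D)/(D + c)
n(k) = 1 + 2*k/(5 + k) (n(k) = k*((-3 + 5)/(5 + k)) + 1 = k*(2/(5 + k)) + 1 = 2*k/(5 + k) + 1 = 1 + 2*k/(5 + k))
C = 1/658 (C = 3/(404 + 1570) = 3/1974 = 3*(1/1974) = 1/658 ≈ 0.0015198)
(C + n(1/2))**2 = (1/658 + (5 + 3/2)/(5 + 1/2))**2 = (1/658 + (5 + 3*(1/2))/(5 + 1/2))**2 = (1/658 + (5 + 3/2)/(11/2))**2 = (1/658 + (2/11)*(13/2))**2 = (1/658 + 13/11)**2 = (8565/7238)**2 = 73359225/52388644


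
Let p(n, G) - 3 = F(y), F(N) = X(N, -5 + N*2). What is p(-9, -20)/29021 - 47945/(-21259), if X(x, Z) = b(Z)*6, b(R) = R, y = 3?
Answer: 1391603176/616957439 ≈ 2.2556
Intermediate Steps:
X(x, Z) = 6*Z (X(x, Z) = Z*6 = 6*Z)
F(N) = -30 + 12*N (F(N) = 6*(-5 + N*2) = 6*(-5 + 2*N) = -30 + 12*N)
p(n, G) = 9 (p(n, G) = 3 + (-30 + 12*3) = 3 + (-30 + 36) = 3 + 6 = 9)
p(-9, -20)/29021 - 47945/(-21259) = 9/29021 - 47945/(-21259) = 9*(1/29021) - 47945*(-1/21259) = 9/29021 + 47945/21259 = 1391603176/616957439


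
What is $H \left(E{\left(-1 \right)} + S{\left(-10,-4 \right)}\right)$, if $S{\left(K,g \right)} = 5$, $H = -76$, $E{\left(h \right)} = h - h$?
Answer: $-380$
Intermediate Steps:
$E{\left(h \right)} = 0$
$H \left(E{\left(-1 \right)} + S{\left(-10,-4 \right)}\right) = - 76 \left(0 + 5\right) = \left(-76\right) 5 = -380$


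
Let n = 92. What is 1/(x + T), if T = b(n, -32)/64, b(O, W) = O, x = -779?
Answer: -16/12441 ≈ -0.0012861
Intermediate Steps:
T = 23/16 (T = 92/64 = 92*(1/64) = 23/16 ≈ 1.4375)
1/(x + T) = 1/(-779 + 23/16) = 1/(-12441/16) = -16/12441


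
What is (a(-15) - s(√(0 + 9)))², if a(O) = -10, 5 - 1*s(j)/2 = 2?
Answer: 256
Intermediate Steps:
s(j) = 6 (s(j) = 10 - 2*2 = 10 - 4 = 6)
(a(-15) - s(√(0 + 9)))² = (-10 - 1*6)² = (-10 - 6)² = (-16)² = 256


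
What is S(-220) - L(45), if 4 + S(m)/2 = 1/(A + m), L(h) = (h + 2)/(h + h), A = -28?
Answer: -47599/5580 ≈ -8.5303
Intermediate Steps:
L(h) = (2 + h)/(2*h) (L(h) = (2 + h)/((2*h)) = (2 + h)*(1/(2*h)) = (2 + h)/(2*h))
S(m) = -8 + 2/(-28 + m)
S(-220) - L(45) = 2*(113 - 4*(-220))/(-28 - 220) - (2 + 45)/(2*45) = 2*(113 + 880)/(-248) - 47/(2*45) = 2*(-1/248)*993 - 1*47/90 = -993/124 - 47/90 = -47599/5580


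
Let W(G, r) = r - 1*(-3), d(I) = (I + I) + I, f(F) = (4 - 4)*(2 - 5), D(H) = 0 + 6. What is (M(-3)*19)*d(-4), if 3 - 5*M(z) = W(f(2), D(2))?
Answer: 1368/5 ≈ 273.60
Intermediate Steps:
D(H) = 6
f(F) = 0 (f(F) = 0*(-3) = 0)
d(I) = 3*I (d(I) = 2*I + I = 3*I)
W(G, r) = 3 + r (W(G, r) = r + 3 = 3 + r)
M(z) = -6/5 (M(z) = ⅗ - (3 + 6)/5 = ⅗ - ⅕*9 = ⅗ - 9/5 = -6/5)
(M(-3)*19)*d(-4) = (-6/5*19)*(3*(-4)) = -114/5*(-12) = 1368/5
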